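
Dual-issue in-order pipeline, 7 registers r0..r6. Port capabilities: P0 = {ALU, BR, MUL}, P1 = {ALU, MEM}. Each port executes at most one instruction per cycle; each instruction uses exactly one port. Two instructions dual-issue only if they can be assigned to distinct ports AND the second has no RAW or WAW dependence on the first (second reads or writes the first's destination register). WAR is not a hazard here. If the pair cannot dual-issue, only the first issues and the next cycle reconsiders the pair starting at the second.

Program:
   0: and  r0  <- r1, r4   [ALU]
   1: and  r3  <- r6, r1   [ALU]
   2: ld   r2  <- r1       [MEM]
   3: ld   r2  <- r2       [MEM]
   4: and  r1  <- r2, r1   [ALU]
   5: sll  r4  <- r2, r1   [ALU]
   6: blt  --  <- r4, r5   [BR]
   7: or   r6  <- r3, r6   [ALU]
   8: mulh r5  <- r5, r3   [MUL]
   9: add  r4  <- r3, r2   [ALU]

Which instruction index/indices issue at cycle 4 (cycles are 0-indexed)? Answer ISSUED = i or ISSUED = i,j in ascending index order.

0. and+and @i0+i1  | dual
1. ld @i2  | no-port MEM/MEM
2. ld @i3  | RAW r2
3. and @i4  | RAW r1
4. sll @i5  | RAW r4
5. blt+or @i6+i7  | dual
6. mulh+add @i8+i9  | dual

ISSUED = 5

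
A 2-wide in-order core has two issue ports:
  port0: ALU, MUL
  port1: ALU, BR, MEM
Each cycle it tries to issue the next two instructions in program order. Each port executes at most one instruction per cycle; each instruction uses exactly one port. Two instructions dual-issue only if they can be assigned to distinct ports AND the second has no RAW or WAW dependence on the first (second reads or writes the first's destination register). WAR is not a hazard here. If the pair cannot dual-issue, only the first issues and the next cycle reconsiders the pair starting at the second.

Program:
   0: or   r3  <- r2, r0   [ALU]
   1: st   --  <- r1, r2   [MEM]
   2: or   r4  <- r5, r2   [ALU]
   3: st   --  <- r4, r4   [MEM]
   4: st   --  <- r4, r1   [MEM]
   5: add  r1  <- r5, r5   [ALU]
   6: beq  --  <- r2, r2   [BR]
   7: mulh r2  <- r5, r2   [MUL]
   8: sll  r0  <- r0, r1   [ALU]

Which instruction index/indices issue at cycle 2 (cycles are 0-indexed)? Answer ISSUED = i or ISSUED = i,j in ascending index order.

ISSUED = 3

#0 head=0: or+st i0+i1 dual
#1 head=2: or i2 RAW r4
#2 head=3: st i3 no-port MEM/MEM
#3 head=4: st+add i4+i5 dual
#4 head=6: beq+mulh i6+i7 dual
#5 head=8: sll i8 tail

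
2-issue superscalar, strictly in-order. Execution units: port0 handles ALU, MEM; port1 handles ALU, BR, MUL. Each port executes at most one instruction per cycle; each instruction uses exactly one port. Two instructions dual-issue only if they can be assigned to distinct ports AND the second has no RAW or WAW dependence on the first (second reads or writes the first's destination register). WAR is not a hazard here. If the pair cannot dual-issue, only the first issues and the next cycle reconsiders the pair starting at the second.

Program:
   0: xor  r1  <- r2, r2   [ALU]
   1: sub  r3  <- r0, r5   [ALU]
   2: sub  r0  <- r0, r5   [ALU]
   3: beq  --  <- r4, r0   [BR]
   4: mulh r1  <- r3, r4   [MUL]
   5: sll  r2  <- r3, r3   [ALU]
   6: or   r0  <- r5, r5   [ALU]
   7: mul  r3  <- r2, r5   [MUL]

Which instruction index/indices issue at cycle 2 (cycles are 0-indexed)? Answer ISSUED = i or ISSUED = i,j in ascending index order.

ISSUED = 3

c0: i0,i1 xor/sub  pair
c1: i2 sub  RAW r0
c2: i3 beq  no-port BR/MUL
c3: i4,i5 mulh/sll  pair
c4: i6,i7 or/mul  pair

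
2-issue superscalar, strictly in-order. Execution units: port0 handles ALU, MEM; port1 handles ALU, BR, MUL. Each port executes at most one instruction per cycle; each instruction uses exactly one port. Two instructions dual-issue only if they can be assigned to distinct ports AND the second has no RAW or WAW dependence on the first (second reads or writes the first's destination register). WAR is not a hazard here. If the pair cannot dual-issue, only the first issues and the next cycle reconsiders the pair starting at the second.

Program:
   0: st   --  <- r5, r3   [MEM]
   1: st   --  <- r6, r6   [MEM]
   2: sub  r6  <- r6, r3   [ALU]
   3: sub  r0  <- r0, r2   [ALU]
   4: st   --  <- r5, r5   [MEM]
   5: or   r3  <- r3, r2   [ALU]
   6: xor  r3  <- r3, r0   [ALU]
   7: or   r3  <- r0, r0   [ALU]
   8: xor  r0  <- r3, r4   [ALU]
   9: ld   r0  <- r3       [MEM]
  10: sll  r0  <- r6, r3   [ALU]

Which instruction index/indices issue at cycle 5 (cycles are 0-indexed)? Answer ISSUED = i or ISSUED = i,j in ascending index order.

  cy0 -> i0 (st.MEM) no-port MEM/MEM
  cy1 -> i1&i2 (st.MEM+sub.ALU) dual
  cy2 -> i3&i4 (sub.ALU+st.MEM) dual
  cy3 -> i5 (or.ALU) RAW+WAW r3
  cy4 -> i6 (xor.ALU) WAW r3
  cy5 -> i7 (or.ALU) RAW r3
  cy6 -> i8 (xor.ALU) WAW r0
  cy7 -> i9 (ld.MEM) WAW r0
  cy8 -> i10 (sll.ALU) tail

ISSUED = 7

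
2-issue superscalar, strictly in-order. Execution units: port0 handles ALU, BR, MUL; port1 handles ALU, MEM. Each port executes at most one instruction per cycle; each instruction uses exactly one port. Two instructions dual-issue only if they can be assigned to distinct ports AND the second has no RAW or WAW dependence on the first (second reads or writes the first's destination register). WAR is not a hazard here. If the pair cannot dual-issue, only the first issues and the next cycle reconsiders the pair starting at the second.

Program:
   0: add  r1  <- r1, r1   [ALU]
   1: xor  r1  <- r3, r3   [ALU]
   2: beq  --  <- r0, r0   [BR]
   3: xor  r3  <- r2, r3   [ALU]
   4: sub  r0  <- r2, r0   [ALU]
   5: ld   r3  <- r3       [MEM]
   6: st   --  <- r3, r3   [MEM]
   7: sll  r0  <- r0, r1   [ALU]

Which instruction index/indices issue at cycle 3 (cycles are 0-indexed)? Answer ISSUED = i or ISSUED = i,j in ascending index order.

ISSUED = 5

c0: i0 add  WAW r1
c1: i1,i2 xor beq  pair
c2: i3,i4 xor sub  pair
c3: i5 ld  no-port MEM/MEM
c4: i6,i7 st sll  pair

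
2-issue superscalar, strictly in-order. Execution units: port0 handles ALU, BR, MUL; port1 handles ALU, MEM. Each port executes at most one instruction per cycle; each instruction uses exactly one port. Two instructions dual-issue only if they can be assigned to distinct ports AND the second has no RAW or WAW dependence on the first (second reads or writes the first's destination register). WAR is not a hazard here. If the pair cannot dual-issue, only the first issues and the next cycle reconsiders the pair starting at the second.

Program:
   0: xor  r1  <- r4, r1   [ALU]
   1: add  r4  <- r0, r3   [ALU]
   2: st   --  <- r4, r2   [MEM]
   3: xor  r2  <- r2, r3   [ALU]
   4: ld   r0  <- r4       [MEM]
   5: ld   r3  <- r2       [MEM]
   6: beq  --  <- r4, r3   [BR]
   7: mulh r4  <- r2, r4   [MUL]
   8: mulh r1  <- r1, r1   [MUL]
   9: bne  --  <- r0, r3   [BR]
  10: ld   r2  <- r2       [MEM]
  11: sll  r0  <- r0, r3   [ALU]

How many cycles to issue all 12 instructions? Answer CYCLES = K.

CYCLES = 9

c0: i0&i1 xor.ALU/add.ALU  dual
c1: i2&i3 st.MEM/xor.ALU  dual
c2: i4 ld.MEM  no-port MEM/MEM
c3: i5 ld.MEM  RAW r3
c4: i6 beq.BR  no-port BR/MUL
c5: i7 mulh.MUL  no-port MUL/MUL
c6: i8 mulh.MUL  no-port MUL/BR
c7: i9&i10 bne.BR/ld.MEM  dual
c8: i11 sll.ALU  tail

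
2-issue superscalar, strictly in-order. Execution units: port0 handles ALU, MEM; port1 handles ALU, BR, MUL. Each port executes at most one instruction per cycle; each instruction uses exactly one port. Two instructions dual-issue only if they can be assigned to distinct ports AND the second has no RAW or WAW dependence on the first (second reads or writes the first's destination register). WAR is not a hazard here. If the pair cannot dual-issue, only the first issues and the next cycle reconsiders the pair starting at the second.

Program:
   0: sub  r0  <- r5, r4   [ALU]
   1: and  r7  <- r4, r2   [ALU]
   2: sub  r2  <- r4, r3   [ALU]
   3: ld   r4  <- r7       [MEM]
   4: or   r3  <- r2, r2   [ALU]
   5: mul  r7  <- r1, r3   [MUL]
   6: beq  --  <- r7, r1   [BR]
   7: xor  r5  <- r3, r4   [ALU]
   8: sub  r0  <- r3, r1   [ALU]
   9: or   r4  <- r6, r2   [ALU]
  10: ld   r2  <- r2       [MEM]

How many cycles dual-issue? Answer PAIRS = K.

PAIRS = 4

c0: i0,i1 sub.ALU+and.ALU  dual
c1: i2,i3 sub.ALU+ld.MEM  dual
c2: i4 or.ALU  RAW r3
c3: i5 mul.MUL  no-port MUL/BR
c4: i6,i7 beq.BR+xor.ALU  dual
c5: i8,i9 sub.ALU+or.ALU  dual
c6: i10 ld.MEM  tail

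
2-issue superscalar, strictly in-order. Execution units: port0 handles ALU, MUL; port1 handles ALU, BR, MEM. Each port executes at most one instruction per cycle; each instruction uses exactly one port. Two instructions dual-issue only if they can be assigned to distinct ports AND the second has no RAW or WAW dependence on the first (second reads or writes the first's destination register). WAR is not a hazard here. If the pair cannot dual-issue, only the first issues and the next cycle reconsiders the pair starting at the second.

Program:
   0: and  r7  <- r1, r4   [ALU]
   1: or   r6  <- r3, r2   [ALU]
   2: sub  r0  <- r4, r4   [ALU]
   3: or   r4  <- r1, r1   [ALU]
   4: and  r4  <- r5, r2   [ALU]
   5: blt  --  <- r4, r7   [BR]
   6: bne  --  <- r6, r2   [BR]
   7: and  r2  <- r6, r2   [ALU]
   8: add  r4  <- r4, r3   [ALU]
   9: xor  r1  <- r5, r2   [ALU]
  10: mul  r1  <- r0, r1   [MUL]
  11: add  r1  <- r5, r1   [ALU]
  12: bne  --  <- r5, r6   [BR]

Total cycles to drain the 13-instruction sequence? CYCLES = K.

CYCLES = 8

c0: i0/i1 and/or  pair
c1: i2/i3 sub/or  pair
c2: i4 and  RAW r4
c3: i5 blt  no-port BR/BR
c4: i6/i7 bne/and  pair
c5: i8/i9 add/xor  pair
c6: i10 mul  RAW+WAW r1
c7: i11/i12 add/bne  pair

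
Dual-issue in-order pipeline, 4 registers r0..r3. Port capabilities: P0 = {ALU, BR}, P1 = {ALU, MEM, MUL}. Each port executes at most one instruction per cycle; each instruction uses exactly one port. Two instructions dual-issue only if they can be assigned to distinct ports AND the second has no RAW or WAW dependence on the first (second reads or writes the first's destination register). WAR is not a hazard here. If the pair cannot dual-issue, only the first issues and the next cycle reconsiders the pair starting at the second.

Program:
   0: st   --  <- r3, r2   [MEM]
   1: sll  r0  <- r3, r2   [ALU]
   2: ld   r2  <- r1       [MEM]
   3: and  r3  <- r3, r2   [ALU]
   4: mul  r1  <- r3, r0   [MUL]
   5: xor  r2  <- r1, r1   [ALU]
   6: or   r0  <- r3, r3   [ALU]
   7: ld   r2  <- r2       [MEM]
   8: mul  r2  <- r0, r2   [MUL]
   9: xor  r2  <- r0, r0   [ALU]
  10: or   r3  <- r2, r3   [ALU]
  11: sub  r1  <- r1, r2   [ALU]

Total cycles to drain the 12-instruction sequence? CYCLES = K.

#0 head=0: st/sll i0&i1 pair
#1 head=2: ld i2 RAW r2
#2 head=3: and i3 RAW r3
#3 head=4: mul i4 RAW r1
#4 head=5: xor/or i5&i6 pair
#5 head=7: ld i7 no-port MEM/MUL
#6 head=8: mul i8 WAW r2
#7 head=9: xor i9 RAW r2
#8 head=10: or/sub i10&i11 pair

CYCLES = 9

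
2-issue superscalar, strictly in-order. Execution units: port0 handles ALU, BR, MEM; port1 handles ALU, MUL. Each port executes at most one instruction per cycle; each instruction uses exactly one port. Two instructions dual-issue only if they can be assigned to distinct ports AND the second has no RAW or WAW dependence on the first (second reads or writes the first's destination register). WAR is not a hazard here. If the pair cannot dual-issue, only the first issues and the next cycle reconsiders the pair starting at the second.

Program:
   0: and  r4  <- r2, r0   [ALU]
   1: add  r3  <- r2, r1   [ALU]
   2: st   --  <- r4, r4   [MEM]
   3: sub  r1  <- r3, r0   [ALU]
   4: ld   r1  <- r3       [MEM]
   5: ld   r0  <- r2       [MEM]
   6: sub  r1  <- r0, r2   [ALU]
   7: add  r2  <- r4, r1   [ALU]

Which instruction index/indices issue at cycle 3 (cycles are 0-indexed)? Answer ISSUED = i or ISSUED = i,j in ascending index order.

ISSUED = 5

c0: i0+i1 and/add  pair
c1: i2+i3 st/sub  pair
c2: i4 ld  no-port MEM/MEM
c3: i5 ld  RAW r0
c4: i6 sub  RAW r1
c5: i7 add  tail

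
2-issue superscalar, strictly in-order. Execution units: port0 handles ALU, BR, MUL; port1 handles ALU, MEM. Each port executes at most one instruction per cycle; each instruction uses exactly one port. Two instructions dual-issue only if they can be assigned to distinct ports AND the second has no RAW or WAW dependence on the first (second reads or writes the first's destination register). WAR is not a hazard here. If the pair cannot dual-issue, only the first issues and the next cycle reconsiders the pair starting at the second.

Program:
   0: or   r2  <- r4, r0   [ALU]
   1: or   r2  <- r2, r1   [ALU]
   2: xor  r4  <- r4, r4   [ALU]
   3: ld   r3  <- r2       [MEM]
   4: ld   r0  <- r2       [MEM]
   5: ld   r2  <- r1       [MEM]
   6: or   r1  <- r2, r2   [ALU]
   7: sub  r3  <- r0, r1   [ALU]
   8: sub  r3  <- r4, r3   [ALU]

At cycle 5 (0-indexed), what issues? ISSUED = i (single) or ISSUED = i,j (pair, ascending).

ISSUED = 6

t=0 i0:or ; RAW+WAW r2
t=1 i1,i2:or/xor ; pair
t=2 i3:ld ; no-port MEM/MEM
t=3 i4:ld ; no-port MEM/MEM
t=4 i5:ld ; RAW r2
t=5 i6:or ; RAW r1
t=6 i7:sub ; RAW+WAW r3
t=7 i8:sub ; tail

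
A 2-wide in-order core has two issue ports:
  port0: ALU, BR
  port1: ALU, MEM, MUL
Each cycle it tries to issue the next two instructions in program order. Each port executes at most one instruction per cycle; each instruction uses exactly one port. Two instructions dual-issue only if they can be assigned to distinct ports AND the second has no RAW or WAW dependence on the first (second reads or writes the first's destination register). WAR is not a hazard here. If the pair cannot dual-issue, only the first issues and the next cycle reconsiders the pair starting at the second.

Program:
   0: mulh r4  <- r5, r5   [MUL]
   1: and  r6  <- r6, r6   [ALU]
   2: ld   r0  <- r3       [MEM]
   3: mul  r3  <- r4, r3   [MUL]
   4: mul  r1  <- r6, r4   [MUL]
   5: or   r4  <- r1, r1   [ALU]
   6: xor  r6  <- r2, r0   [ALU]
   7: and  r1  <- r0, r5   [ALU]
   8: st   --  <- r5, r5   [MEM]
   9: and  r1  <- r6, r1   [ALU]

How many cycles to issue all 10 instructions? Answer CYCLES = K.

[0] i0+i1  mulh.MUL+and.ALU  -- pair
[1] i2  ld.MEM  -- no-port MEM/MUL
[2] i3  mul.MUL  -- no-port MUL/MUL
[3] i4  mul.MUL  -- RAW r1
[4] i5+i6  or.ALU+xor.ALU  -- pair
[5] i7+i8  and.ALU+st.MEM  -- pair
[6] i9  and.ALU  -- tail

CYCLES = 7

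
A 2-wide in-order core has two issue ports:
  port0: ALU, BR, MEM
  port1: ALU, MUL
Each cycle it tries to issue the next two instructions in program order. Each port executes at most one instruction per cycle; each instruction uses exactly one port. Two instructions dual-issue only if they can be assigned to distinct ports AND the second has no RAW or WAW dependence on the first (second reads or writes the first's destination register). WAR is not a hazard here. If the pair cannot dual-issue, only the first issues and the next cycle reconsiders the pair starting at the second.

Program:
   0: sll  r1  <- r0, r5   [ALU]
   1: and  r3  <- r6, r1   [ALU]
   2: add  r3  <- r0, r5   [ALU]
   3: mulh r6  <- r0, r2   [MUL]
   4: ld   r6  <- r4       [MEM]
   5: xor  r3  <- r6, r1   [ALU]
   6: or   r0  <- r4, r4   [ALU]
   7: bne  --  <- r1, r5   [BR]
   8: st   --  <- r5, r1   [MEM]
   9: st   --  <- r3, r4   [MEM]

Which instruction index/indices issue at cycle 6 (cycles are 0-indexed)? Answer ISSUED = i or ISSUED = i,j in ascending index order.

ISSUED = 8

  cy0 -> i0 (sll) RAW r1
  cy1 -> i1 (and) WAW r3
  cy2 -> i2+i3 (add/mulh) dual
  cy3 -> i4 (ld) RAW r6
  cy4 -> i5+i6 (xor/or) dual
  cy5 -> i7 (bne) no-port BR/MEM
  cy6 -> i8 (st) no-port MEM/MEM
  cy7 -> i9 (st) tail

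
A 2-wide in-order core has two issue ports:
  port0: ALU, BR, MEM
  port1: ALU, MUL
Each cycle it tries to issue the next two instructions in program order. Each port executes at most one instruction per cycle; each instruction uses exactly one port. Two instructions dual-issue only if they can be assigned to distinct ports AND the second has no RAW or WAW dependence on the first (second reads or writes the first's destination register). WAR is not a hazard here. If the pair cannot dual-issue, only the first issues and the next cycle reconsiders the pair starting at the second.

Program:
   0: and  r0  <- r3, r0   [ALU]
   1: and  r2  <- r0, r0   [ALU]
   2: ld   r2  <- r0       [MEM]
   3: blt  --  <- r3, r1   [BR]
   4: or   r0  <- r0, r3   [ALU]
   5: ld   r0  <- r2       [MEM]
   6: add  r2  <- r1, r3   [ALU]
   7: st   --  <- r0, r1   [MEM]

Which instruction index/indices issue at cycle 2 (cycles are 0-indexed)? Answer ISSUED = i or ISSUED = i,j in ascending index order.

c0: i0 and.ALU  RAW r0
c1: i1 and.ALU  WAW r2
c2: i2 ld.MEM  no-port MEM/BR
c3: i3+i4 blt.BR+or.ALU  dual
c4: i5+i6 ld.MEM+add.ALU  dual
c5: i7 st.MEM  tail

ISSUED = 2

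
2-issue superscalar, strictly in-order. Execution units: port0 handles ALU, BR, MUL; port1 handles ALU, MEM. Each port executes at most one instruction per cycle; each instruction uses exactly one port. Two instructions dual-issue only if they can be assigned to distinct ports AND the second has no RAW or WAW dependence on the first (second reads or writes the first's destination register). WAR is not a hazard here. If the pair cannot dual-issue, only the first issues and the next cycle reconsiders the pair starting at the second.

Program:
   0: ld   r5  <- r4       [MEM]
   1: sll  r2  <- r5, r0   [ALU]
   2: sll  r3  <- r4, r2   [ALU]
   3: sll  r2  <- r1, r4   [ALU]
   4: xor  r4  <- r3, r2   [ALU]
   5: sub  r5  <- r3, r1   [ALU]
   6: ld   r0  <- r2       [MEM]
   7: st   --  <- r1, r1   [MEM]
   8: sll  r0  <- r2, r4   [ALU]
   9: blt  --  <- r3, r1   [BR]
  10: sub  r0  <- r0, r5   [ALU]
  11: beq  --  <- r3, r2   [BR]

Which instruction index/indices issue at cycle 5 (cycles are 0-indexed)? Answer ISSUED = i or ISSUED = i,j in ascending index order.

ISSUED = 7,8

0. ld.MEM @i0  | RAW r5
1. sll.ALU @i1  | RAW r2
2. sll.ALU;sll.ALU @i2/i3  | 2-wide
3. xor.ALU;sub.ALU @i4/i5  | 2-wide
4. ld.MEM @i6  | no-port MEM/MEM
5. st.MEM;sll.ALU @i7/i8  | 2-wide
6. blt.BR;sub.ALU @i9/i10  | 2-wide
7. beq.BR @i11  | tail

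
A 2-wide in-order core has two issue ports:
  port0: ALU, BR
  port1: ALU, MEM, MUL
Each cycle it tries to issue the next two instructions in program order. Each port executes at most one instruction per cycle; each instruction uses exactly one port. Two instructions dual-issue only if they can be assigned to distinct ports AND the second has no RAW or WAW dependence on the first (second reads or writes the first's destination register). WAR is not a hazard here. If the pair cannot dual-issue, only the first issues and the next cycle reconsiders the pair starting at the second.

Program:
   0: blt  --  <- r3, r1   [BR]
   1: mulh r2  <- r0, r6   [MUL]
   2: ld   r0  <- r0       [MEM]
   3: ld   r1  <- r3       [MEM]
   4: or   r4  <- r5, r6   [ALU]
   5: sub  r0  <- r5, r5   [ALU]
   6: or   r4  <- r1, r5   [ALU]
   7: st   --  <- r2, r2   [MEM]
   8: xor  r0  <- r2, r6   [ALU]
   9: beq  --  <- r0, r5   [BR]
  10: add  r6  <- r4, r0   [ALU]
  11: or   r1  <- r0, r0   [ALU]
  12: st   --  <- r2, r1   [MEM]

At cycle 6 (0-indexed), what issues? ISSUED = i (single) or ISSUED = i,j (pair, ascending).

t=0 i0/i1:blt.BR mulh.MUL ; dual
t=1 i2:ld.MEM ; no-port MEM/MEM
t=2 i3/i4:ld.MEM or.ALU ; dual
t=3 i5/i6:sub.ALU or.ALU ; dual
t=4 i7/i8:st.MEM xor.ALU ; dual
t=5 i9/i10:beq.BR add.ALU ; dual
t=6 i11:or.ALU ; RAW r1
t=7 i12:st.MEM ; tail

ISSUED = 11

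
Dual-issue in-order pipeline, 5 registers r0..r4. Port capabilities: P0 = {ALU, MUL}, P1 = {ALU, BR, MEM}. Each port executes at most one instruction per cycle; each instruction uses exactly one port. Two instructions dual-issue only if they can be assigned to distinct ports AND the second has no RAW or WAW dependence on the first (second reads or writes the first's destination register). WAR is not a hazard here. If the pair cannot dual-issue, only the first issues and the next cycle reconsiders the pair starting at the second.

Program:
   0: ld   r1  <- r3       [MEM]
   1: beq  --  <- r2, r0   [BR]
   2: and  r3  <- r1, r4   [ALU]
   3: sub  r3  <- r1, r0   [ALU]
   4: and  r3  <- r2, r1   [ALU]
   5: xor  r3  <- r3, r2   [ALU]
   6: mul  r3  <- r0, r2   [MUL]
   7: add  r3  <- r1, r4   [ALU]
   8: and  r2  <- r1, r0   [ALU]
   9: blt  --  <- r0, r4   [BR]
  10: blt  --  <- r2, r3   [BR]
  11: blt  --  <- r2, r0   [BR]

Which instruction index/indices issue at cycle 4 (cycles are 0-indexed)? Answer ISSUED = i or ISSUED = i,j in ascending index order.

c0: i0 ld  no-port MEM/BR
c1: i1+i2 beq and  pair
c2: i3 sub  WAW r3
c3: i4 and  RAW+WAW r3
c4: i5 xor  WAW r3
c5: i6 mul  WAW r3
c6: i7+i8 add and  pair
c7: i9 blt  no-port BR/BR
c8: i10 blt  no-port BR/BR
c9: i11 blt  tail

ISSUED = 5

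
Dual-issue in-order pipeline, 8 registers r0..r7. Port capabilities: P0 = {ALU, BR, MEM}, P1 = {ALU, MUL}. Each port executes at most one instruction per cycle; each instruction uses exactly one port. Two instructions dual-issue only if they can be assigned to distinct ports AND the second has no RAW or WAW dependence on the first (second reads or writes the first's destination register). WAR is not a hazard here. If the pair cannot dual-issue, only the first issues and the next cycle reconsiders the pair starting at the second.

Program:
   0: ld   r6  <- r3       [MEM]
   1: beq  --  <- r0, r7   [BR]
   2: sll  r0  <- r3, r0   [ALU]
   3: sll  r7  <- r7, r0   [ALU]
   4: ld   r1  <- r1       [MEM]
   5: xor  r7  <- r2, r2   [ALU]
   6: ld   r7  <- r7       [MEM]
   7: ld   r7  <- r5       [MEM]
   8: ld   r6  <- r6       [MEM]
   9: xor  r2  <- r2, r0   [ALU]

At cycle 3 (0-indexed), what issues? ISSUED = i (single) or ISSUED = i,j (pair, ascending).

ISSUED = 5

  cy0 -> i0 (ld) no-port MEM/BR
  cy1 -> i1&i2 (beq sll) 2-wide
  cy2 -> i3&i4 (sll ld) 2-wide
  cy3 -> i5 (xor) RAW+WAW r7
  cy4 -> i6 (ld) no-port MEM/MEM
  cy5 -> i7 (ld) no-port MEM/MEM
  cy6 -> i8&i9 (ld xor) 2-wide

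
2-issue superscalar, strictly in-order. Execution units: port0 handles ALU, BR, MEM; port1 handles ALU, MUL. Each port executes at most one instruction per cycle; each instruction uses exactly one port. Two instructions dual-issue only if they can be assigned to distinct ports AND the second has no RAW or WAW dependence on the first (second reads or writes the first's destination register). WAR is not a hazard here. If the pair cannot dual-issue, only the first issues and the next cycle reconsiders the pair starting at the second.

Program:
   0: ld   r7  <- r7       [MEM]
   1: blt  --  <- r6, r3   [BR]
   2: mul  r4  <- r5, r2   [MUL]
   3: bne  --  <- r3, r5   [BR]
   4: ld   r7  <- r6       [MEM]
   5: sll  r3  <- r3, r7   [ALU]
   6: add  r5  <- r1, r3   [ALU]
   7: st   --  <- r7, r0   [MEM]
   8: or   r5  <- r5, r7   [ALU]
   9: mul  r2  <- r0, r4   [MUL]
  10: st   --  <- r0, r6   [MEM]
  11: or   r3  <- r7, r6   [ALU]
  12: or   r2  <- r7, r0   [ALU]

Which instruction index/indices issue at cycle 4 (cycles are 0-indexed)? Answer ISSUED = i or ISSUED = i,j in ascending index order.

c0: i0 ld  no-port MEM/BR
c1: i1/i2 blt+mul  pair
c2: i3 bne  no-port BR/MEM
c3: i4 ld  RAW r7
c4: i5 sll  RAW r3
c5: i6/i7 add+st  pair
c6: i8/i9 or+mul  pair
c7: i10/i11 st+or  pair
c8: i12 or  tail

ISSUED = 5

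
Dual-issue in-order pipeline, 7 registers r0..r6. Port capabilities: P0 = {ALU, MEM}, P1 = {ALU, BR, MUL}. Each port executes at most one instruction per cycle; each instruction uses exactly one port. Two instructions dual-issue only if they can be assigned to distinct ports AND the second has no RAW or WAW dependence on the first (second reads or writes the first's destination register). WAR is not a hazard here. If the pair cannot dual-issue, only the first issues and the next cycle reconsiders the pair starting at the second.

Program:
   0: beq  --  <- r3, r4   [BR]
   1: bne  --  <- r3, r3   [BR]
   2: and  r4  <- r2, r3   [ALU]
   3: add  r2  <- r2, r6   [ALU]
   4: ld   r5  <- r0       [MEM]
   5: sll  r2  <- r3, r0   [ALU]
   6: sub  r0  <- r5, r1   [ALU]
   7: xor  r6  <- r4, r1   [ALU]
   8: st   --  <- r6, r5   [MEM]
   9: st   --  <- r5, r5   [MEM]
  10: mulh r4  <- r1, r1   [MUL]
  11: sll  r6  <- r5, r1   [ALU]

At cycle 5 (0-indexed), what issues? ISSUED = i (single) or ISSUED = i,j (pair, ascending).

ISSUED = 8

[0] i0  beq  -- no-port BR/BR
[1] i1&i2  bne;and  -- 2-wide
[2] i3&i4  add;ld  -- 2-wide
[3] i5&i6  sll;sub  -- 2-wide
[4] i7  xor  -- RAW r6
[5] i8  st  -- no-port MEM/MEM
[6] i9&i10  st;mulh  -- 2-wide
[7] i11  sll  -- tail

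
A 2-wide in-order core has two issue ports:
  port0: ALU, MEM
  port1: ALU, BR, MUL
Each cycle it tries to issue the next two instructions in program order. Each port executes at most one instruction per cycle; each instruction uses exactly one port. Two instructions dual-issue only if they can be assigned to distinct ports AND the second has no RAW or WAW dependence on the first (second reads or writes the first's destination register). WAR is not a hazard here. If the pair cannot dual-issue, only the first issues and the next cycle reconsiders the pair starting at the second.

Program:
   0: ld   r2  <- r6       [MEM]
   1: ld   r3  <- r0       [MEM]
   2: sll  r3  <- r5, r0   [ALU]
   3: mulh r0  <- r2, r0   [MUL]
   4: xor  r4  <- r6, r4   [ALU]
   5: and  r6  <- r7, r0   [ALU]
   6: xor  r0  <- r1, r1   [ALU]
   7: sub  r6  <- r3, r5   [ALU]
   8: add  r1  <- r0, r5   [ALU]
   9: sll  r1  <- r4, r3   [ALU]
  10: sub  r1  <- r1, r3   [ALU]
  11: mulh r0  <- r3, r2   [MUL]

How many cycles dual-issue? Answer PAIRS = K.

PAIRS = 4

t=0 i0:ld ; no-port MEM/MEM
t=1 i1:ld ; WAW r3
t=2 i2+i3:sll/mulh ; pair
t=3 i4+i5:xor/and ; pair
t=4 i6+i7:xor/sub ; pair
t=5 i8:add ; WAW r1
t=6 i9:sll ; RAW+WAW r1
t=7 i10+i11:sub/mulh ; pair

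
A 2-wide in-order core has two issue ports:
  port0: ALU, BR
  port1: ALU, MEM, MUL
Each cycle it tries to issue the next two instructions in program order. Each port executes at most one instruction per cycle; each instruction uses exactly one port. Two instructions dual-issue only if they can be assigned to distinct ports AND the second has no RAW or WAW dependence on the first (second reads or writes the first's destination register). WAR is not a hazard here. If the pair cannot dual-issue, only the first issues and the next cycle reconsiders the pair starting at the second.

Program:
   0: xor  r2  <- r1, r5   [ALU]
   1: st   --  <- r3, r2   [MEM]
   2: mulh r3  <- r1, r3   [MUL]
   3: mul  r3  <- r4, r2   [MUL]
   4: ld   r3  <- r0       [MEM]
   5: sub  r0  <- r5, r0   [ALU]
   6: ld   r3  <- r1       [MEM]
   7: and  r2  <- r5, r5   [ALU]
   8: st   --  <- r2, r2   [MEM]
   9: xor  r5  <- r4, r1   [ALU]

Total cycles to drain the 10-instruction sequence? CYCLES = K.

CYCLES = 7

c0: i0 xor  RAW r2
c1: i1 st  no-port MEM/MUL
c2: i2 mulh  no-port MUL/MUL
c3: i3 mul  no-port MUL/MEM
c4: i4+i5 ld;sub  dual
c5: i6+i7 ld;and  dual
c6: i8+i9 st;xor  dual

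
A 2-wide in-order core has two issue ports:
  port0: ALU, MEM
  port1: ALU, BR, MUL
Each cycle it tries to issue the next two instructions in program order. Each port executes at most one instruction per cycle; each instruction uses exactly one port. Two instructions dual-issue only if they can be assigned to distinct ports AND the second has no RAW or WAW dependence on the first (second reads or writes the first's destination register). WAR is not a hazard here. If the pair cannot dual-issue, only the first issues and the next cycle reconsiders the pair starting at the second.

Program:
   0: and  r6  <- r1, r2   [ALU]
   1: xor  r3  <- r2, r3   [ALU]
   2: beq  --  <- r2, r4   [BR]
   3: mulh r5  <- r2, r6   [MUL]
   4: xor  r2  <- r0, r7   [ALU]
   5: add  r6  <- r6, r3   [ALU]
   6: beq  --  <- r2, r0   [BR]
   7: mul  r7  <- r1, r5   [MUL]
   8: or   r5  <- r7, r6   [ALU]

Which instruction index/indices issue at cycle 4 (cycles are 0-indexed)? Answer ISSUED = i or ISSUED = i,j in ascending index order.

ISSUED = 7

c0: i0,i1 and/xor  pair
c1: i2 beq  no-port BR/MUL
c2: i3,i4 mulh/xor  pair
c3: i5,i6 add/beq  pair
c4: i7 mul  RAW r7
c5: i8 or  tail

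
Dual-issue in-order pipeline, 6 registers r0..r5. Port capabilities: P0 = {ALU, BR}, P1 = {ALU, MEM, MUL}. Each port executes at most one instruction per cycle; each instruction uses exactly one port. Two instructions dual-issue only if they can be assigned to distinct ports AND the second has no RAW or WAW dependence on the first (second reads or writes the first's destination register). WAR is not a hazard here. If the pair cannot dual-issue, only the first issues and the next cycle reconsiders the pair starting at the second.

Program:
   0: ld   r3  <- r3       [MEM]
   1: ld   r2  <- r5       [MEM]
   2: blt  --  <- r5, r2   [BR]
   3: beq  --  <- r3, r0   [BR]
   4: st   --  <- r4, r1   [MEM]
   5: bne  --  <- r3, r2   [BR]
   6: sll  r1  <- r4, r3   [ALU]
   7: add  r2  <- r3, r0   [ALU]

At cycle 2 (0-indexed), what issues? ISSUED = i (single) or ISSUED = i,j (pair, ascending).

#0 head=0: ld.MEM i0 no-port MEM/MEM
#1 head=1: ld.MEM i1 RAW r2
#2 head=2: blt.BR i2 no-port BR/BR
#3 head=3: beq.BR/st.MEM i3,i4 pair
#4 head=5: bne.BR/sll.ALU i5,i6 pair
#5 head=7: add.ALU i7 tail

ISSUED = 2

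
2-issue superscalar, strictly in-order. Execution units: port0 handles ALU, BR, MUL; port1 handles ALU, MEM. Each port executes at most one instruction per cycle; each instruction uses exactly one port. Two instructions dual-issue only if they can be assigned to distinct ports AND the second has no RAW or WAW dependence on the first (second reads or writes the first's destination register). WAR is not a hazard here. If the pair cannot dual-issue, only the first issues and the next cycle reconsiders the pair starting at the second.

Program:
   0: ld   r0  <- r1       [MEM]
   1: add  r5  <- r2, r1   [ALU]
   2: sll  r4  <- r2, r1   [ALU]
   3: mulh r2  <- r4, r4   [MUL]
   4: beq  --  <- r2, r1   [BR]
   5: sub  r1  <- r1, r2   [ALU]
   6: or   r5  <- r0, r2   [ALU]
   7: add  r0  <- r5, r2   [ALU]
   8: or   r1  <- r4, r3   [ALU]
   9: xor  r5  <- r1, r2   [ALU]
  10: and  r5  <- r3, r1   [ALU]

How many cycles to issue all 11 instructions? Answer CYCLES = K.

CYCLES = 8

#0 head=0: ld.MEM;add.ALU i0+i1 2-wide
#1 head=2: sll.ALU i2 RAW r4
#2 head=3: mulh.MUL i3 no-port MUL/BR
#3 head=4: beq.BR;sub.ALU i4+i5 2-wide
#4 head=6: or.ALU i6 RAW r5
#5 head=7: add.ALU;or.ALU i7+i8 2-wide
#6 head=9: xor.ALU i9 WAW r5
#7 head=10: and.ALU i10 tail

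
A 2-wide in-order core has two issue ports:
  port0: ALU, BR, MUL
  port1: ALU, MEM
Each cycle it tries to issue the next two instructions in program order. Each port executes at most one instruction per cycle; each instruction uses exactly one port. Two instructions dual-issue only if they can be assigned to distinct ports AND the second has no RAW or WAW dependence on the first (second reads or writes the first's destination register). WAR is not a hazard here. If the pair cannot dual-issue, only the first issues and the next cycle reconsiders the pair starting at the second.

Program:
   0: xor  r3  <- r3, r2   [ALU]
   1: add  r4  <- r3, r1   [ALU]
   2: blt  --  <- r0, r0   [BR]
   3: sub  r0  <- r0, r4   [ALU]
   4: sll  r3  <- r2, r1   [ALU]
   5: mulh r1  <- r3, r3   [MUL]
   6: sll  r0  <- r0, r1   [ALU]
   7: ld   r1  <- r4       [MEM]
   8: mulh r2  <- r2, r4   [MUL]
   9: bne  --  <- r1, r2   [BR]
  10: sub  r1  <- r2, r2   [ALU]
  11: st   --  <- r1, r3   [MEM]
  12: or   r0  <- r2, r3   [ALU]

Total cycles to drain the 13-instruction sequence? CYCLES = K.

CYCLES = 8

[0] i0  xor  -- RAW r3
[1] i1+i2  add+blt  -- 2-wide
[2] i3+i4  sub+sll  -- 2-wide
[3] i5  mulh  -- RAW r1
[4] i6+i7  sll+ld  -- 2-wide
[5] i8  mulh  -- no-port MUL/BR
[6] i9+i10  bne+sub  -- 2-wide
[7] i11+i12  st+or  -- 2-wide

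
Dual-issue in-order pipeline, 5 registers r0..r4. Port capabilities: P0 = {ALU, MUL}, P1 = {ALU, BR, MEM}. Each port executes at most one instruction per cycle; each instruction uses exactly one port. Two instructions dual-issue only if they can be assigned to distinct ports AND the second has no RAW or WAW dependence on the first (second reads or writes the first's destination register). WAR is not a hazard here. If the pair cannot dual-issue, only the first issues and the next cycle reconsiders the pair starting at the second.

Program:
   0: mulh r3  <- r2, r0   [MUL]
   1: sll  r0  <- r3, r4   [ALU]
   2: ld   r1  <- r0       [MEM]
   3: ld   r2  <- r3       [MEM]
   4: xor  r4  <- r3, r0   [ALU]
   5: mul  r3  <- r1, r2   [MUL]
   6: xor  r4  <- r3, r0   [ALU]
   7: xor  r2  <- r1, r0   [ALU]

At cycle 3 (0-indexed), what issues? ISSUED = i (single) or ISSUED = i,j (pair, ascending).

  cy0 -> i0 (mulh.MUL) RAW r3
  cy1 -> i1 (sll.ALU) RAW r0
  cy2 -> i2 (ld.MEM) no-port MEM/MEM
  cy3 -> i3,i4 (ld.MEM+xor.ALU) pair
  cy4 -> i5 (mul.MUL) RAW r3
  cy5 -> i6,i7 (xor.ALU+xor.ALU) pair

ISSUED = 3,4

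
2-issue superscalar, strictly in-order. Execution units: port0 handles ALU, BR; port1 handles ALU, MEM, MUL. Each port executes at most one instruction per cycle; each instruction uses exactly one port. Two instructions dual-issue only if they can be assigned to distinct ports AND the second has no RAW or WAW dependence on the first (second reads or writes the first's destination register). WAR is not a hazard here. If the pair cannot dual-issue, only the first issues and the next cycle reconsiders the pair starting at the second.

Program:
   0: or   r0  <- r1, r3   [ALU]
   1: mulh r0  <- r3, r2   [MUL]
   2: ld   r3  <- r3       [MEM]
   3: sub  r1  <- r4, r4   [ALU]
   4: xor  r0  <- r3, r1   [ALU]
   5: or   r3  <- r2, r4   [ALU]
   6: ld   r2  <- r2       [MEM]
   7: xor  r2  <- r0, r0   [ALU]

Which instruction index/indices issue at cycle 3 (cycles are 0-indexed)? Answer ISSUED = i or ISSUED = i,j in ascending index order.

  cy0 -> i0 (or) WAW r0
  cy1 -> i1 (mulh) no-port MUL/MEM
  cy2 -> i2&i3 (ld;sub) pair
  cy3 -> i4&i5 (xor;or) pair
  cy4 -> i6 (ld) WAW r2
  cy5 -> i7 (xor) tail

ISSUED = 4,5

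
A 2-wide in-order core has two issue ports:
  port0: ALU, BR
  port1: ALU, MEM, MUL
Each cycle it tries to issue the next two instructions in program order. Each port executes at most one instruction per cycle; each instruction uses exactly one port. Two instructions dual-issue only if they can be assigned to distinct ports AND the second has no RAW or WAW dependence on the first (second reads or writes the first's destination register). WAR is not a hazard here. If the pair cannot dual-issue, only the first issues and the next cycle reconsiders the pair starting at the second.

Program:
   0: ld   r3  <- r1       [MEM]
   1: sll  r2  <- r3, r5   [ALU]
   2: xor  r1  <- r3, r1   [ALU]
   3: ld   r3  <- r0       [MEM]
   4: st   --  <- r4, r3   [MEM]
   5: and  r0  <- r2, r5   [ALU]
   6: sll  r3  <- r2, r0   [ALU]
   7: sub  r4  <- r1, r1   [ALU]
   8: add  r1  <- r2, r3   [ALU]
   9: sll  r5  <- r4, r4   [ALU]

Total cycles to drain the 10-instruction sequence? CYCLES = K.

[0] i0  ld.MEM  -- RAW r3
[1] i1+i2  sll.ALU+xor.ALU  -- dual
[2] i3  ld.MEM  -- no-port MEM/MEM
[3] i4+i5  st.MEM+and.ALU  -- dual
[4] i6+i7  sll.ALU+sub.ALU  -- dual
[5] i8+i9  add.ALU+sll.ALU  -- dual

CYCLES = 6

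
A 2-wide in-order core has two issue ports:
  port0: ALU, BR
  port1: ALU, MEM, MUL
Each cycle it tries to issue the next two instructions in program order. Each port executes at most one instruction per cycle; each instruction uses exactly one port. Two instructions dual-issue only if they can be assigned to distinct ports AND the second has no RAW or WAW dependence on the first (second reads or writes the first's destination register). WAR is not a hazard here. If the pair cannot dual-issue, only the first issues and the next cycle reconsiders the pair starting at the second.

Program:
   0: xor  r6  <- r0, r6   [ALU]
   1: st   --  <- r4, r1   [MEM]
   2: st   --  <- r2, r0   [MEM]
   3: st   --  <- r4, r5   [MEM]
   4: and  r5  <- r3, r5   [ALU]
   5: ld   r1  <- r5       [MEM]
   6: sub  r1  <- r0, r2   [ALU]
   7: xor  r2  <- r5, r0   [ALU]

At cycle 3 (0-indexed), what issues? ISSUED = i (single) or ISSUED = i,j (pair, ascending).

ISSUED = 5

  cy0 -> i0/i1 (xor.ALU st.MEM) 2-wide
  cy1 -> i2 (st.MEM) no-port MEM/MEM
  cy2 -> i3/i4 (st.MEM and.ALU) 2-wide
  cy3 -> i5 (ld.MEM) WAW r1
  cy4 -> i6/i7 (sub.ALU xor.ALU) 2-wide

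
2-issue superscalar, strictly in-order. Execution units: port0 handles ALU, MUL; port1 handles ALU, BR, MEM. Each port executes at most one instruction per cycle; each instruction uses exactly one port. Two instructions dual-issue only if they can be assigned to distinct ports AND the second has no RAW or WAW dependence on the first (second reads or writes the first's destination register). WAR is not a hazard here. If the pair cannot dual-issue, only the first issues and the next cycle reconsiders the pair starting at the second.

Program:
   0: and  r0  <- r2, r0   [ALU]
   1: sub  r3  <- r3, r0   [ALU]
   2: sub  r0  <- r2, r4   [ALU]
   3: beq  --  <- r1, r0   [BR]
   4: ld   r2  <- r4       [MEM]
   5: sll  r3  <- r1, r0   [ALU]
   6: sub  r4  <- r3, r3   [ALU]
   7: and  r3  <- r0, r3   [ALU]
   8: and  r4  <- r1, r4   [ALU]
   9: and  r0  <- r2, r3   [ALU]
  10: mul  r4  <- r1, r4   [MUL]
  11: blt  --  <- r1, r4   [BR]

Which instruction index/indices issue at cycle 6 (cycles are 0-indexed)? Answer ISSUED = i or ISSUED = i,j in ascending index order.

0. and.ALU @i0  | RAW r0
1. sub.ALU;sub.ALU @i1/i2  | dual
2. beq.BR @i3  | no-port BR/MEM
3. ld.MEM;sll.ALU @i4/i5  | dual
4. sub.ALU;and.ALU @i6/i7  | dual
5. and.ALU;and.ALU @i8/i9  | dual
6. mul.MUL @i10  | RAW r4
7. blt.BR @i11  | tail

ISSUED = 10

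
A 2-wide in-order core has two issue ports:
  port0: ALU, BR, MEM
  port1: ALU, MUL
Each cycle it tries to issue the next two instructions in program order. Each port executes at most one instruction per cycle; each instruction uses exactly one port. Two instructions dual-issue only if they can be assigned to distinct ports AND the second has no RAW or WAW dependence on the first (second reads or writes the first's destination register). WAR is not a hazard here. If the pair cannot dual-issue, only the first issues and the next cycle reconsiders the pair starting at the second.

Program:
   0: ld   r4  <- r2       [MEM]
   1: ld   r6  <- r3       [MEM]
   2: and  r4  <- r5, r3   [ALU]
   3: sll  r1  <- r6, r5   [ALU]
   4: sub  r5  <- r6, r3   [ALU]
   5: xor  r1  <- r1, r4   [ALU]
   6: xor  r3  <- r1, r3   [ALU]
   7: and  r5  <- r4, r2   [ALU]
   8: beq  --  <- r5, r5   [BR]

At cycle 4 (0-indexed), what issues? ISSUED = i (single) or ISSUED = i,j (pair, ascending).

ISSUED = 6,7

[0] i0  ld.MEM  -- no-port MEM/MEM
[1] i1+i2  ld.MEM+and.ALU  -- 2-wide
[2] i3+i4  sll.ALU+sub.ALU  -- 2-wide
[3] i5  xor.ALU  -- RAW r1
[4] i6+i7  xor.ALU+and.ALU  -- 2-wide
[5] i8  beq.BR  -- tail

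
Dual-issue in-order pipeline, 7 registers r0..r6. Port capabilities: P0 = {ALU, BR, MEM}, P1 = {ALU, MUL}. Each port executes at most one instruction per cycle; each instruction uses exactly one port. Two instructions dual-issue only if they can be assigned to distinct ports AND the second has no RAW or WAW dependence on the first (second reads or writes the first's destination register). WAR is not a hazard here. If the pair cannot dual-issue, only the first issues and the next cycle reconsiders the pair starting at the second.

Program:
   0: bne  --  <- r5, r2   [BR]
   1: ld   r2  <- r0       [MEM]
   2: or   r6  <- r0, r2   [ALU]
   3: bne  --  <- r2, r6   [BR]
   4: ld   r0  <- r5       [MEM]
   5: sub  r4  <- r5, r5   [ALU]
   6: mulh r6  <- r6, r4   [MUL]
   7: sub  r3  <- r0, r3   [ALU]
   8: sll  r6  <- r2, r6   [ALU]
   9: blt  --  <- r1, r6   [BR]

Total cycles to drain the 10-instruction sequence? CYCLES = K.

t=0 i0:bne.BR ; no-port BR/MEM
t=1 i1:ld.MEM ; RAW r2
t=2 i2:or.ALU ; RAW r6
t=3 i3:bne.BR ; no-port BR/MEM
t=4 i4,i5:ld.MEM+sub.ALU ; dual
t=5 i6,i7:mulh.MUL+sub.ALU ; dual
t=6 i8:sll.ALU ; RAW r6
t=7 i9:blt.BR ; tail

CYCLES = 8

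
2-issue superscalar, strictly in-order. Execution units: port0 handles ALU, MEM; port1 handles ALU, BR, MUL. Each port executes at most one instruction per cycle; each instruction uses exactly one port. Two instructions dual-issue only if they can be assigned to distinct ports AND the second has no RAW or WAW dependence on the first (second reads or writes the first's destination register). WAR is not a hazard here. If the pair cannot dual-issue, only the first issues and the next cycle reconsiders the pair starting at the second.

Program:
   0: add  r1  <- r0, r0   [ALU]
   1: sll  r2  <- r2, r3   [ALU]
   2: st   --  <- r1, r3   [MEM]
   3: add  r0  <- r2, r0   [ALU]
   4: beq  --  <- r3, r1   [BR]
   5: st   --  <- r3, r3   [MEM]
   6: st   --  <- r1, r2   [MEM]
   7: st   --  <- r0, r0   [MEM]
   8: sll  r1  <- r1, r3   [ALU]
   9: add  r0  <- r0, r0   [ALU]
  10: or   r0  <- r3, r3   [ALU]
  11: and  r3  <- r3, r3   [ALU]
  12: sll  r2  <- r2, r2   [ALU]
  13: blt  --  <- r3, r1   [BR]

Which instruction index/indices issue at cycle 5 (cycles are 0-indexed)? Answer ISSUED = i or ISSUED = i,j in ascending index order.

c0: i0/i1 add.ALU;sll.ALU  2-wide
c1: i2/i3 st.MEM;add.ALU  2-wide
c2: i4/i5 beq.BR;st.MEM  2-wide
c3: i6 st.MEM  no-port MEM/MEM
c4: i7/i8 st.MEM;sll.ALU  2-wide
c5: i9 add.ALU  WAW r0
c6: i10/i11 or.ALU;and.ALU  2-wide
c7: i12/i13 sll.ALU;blt.BR  2-wide

ISSUED = 9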